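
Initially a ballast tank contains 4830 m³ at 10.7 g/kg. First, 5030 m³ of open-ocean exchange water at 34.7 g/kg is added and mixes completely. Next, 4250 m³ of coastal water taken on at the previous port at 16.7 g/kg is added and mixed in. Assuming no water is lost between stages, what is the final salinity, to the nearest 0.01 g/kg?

21.06 g/kg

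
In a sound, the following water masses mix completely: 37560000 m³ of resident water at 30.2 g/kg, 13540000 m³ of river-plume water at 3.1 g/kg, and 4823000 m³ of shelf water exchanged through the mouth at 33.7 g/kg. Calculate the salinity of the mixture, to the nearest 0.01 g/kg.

Total salt / total volume:
salt = 37,560,000×30.2 + 13,540,000×3.1 + 4,823,000×33.7 = 1,134,312,000 + 41,974,000 + 162,535,100 = 1,338,821,100
volume = 37,560,000 + 13,540,000 + 4,823,000 = 55,923,000 m³
S = 1,338,821,100 / 55,923,000 = 23.9404 g/kg

23.94 g/kg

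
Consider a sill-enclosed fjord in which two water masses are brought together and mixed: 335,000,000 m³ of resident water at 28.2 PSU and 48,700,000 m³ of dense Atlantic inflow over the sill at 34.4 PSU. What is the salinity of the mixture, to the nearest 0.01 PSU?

Salt balance:
salt = 335,000,000×28.2 + 48,700,000×34.4 = 9,447,000,000 + 1,675,280,000 = 11,122,280,000
volume = 335,000,000 + 48,700,000 = 383,700,000 m³
S = 11,122,280,000 / 383,700,000 = 28.9869 PSU

28.99 PSU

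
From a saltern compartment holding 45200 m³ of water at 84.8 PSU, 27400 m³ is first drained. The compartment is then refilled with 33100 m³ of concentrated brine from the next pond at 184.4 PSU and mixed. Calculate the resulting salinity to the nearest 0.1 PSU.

Remaining after removal: 17,800 m³ at 84.8 PSU (salt = 1,509,440)
After addition: salt = 1,509,440 + 33,100×184.4 = 7,613,080; volume = 50,900 m³
S = 7,613,080 / 50,900 = 149.5694 PSU

149.6 PSU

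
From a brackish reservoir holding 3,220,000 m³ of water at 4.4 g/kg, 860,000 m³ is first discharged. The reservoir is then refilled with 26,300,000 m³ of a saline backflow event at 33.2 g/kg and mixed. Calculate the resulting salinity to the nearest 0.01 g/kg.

Remaining after removal: 2,360,000 m³ at 4.4 g/kg (salt = 10,384,000)
After addition: salt = 10,384,000 + 26,300,000×33.2 = 883,544,000; volume = 28,660,000 m³
S = 883,544,000 / 28,660,000 = 30.8285 g/kg

30.83 g/kg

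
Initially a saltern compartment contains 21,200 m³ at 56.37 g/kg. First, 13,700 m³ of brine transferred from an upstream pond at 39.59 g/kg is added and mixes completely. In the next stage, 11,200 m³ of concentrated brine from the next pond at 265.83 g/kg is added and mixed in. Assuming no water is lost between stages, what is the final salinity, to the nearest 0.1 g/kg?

102.3 g/kg

Conserving salt mass:
Initial salt = 21,200×56.37 = 1,195,044
After stage 1: salt = 1,195,044 + 13,700×39.59 = 1,737,427; volume = 34,900 m³; S = 49.783 g/kg
After stage 2: salt = 1,737,427 + 11,200×265.83 = 4,714,723; volume = 46,100 m³
S = 4,714,723 / 46,100 = 102.2716 g/kg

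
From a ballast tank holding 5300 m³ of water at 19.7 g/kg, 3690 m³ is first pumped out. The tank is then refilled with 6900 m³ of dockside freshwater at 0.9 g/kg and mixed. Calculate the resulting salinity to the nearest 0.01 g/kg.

4.46 g/kg

Remaining after removal: 1,610 m³ at 19.7 g/kg (salt = 31,717)
After addition: salt = 31,717 + 6,900×0.9 = 37,927; volume = 8,510 m³
S = 37,927 / 8,510 = 4.4568 g/kg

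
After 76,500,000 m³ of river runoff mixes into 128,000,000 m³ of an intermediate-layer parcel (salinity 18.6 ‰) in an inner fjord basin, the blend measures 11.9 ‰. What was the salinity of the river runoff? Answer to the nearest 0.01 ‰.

0.69 ‰

Salt balance: 128,000,000×18.6 + 76,500,000×S = 204,500,000×11.9
2,380,800,000 + 76,500,000·S = 2,433,550,000
S = (2,433,550,000 − 2,380,800,000) / 76,500,000 = 0.6895 ‰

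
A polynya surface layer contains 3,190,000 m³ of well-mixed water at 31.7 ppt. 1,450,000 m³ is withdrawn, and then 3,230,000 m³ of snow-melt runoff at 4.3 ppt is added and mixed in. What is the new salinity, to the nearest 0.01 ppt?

Remaining after removal: 1,740,000 m³ at 31.7 ppt (salt = 55,158,000)
After addition: salt = 55,158,000 + 3,230,000×4.3 = 69,047,000; volume = 4,970,000 m³
S = 69,047,000 / 4,970,000 = 13.8928 ppt

13.89 ppt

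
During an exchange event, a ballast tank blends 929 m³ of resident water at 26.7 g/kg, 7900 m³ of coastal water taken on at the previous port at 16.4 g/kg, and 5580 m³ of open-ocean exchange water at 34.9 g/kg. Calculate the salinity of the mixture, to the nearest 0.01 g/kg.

24.23 g/kg

Conserving salt mass:
salt = 929×26.7 + 7,900×16.4 + 5,580×34.9 = 24,804.3 + 129,560 + 194,742 = 349,106.3
volume = 929 + 7,900 + 5,580 = 14,409 m³
S = 349,106.3 / 14,409 = 24.2284 g/kg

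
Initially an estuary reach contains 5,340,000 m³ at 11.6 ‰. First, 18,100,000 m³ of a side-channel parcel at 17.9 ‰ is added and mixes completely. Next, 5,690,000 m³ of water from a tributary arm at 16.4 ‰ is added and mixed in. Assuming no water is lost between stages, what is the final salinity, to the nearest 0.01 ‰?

16.45 ‰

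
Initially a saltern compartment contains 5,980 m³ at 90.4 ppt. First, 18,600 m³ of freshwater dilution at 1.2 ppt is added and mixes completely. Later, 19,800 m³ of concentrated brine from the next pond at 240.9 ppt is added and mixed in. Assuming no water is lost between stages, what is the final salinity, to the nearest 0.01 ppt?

120.16 ppt

Salt balance:
Initial salt = 5,980×90.4 = 540,592
After stage 1: salt = 540,592 + 18,600×1.2 = 562,912; volume = 24,580 m³; S = 22.901 ppt
After stage 2: salt = 562,912 + 19,800×240.9 = 5,332,732; volume = 44,380 m³
S = 5,332,732 / 44,380 = 120.1607 ppt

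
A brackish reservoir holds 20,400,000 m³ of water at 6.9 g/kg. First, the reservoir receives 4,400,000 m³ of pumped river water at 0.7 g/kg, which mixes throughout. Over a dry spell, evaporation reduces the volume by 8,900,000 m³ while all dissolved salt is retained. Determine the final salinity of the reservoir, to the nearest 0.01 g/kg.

9.05 g/kg

After mixing: salt = 20,400,000×6.9 + 4,400,000×0.7 = 143,840,000; volume = 24,800,000 m³
After evaporation: salt unchanged = 143,840,000; volume = 24,800,000 − 8,900,000 = 15,900,000 m³
S = 143,840,000 / 15,900,000 = 9.0465 g/kg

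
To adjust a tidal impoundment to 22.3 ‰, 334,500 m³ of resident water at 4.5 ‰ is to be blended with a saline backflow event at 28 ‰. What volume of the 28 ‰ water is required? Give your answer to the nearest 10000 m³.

1040000 m³

Salt balance: 334,500×4.5 + V×28 = (334,500+V)×22.3
1,505,250 + 28V = 7,459,350 + 22.3V
5,954,100 = 5.7V
V = 1,044,578.95 m³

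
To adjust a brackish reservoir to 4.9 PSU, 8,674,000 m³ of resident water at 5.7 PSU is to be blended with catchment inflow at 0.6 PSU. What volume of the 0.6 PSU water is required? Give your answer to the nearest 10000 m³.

Salt balance: 8,674,000×5.7 + V×0.6 = (8,674,000+V)×4.9
49,441,800 + 0.6V = 42,502,600 + 4.9V
6,939,200 = 4.3V
V = 1,613,767.44 m³

1610000 m³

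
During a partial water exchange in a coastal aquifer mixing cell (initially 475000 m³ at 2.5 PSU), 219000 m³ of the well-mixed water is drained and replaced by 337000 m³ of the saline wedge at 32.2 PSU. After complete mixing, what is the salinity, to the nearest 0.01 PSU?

Remaining after removal: 256,000 m³ at 2.5 PSU (salt = 640,000)
After addition: salt = 640,000 + 337,000×32.2 = 11,491,400; volume = 593,000 m³
S = 11,491,400 / 593,000 = 19.3784 PSU

19.38 PSU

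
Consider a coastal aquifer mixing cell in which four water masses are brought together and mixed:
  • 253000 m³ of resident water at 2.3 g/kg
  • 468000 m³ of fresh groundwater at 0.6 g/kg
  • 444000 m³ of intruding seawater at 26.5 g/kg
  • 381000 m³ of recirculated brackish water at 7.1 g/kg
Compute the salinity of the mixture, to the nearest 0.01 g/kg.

9.92 g/kg

Weighted by volume,
salt = 253,000×2.3 + 468,000×0.6 + 444,000×26.5 + 381,000×7.1 = 581,900 + 280,800 + 11,766,000 + 2,705,100 = 15,333,800
volume = 253,000 + 468,000 + 444,000 + 381,000 = 1,546,000 m³
S = 15,333,800 / 1,546,000 = 9.9184 g/kg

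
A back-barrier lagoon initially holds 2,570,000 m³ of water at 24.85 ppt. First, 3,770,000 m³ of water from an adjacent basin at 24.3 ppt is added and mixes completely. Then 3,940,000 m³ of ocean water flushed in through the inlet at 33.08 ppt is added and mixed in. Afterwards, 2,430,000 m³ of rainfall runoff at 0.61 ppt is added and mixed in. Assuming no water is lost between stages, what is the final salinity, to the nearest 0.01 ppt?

Total salt / total volume:
Initial salt = 2,570,000×24.85 = 63,864,500
After stage 1: salt = 63,864,500 + 3,770,000×24.3 = 155,475,500; volume = 6,340,000 m³; S = 24.523 ppt
After stage 2: salt = 155,475,500 + 3,940,000×33.08 = 285,810,700; volume = 10,280,000 m³; S = 27.803 ppt
After stage 3: salt = 285,810,700 + 2,430,000×0.61 = 287,293,000; volume = 12,710,000 m³
S = 287,293,000 / 12,710,000 = 22.6037 ppt

22.60 ppt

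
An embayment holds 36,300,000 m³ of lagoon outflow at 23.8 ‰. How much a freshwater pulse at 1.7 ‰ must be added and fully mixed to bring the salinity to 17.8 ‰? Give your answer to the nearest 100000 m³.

Salt balance: 36,300,000×23.8 + V×1.7 = (36,300,000+V)×17.8
863,940,000 + 1.7V = 646,140,000 + 17.8V
217,800,000 = 16.1V
V = 13,527,950.31 m³

13500000 m³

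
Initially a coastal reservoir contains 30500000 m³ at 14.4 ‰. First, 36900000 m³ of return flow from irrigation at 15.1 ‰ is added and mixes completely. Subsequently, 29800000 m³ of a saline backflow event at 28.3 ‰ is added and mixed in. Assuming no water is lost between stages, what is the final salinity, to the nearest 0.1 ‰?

Mass of salt is conserved:
Initial salt = 30,500,000×14.4 = 439,200,000
After stage 1: salt = 439,200,000 + 36,900,000×15.1 = 996,390,000; volume = 67,400,000 m³; S = 14.783 ‰
After stage 2: salt = 996,390,000 + 29,800,000×28.3 = 1,839,730,000; volume = 97,200,000 m³
S = 1,839,730,000 / 97,200,000 = 18.9273 ‰

18.9 ‰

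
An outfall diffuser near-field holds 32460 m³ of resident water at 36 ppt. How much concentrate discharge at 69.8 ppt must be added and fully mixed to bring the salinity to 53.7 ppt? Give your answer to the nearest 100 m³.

35700 m³

Salt balance: 32,460×36 + V×69.8 = (32,460+V)×53.7
1,168,560 + 69.8V = 1,743,102 + 53.7V
574,542 = 16.1V
V = 35,685.84 m³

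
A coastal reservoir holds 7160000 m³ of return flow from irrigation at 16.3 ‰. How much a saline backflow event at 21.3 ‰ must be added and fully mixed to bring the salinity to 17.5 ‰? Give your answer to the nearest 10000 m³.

2260000 m³

Salt balance: 7,160,000×16.3 + V×21.3 = (7,160,000+V)×17.5
116,708,000 + 21.3V = 125,300,000 + 17.5V
8,592,000 = 3.8V
V = 2,261,052.63 m³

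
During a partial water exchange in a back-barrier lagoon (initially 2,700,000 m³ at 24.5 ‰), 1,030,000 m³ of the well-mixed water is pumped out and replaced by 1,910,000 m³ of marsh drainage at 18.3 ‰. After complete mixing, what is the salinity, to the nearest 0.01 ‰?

21.19 ‰

Remaining after removal: 1,670,000 m³ at 24.5 ‰ (salt = 40,915,000)
After addition: salt = 40,915,000 + 1,910,000×18.3 = 75,868,000; volume = 3,580,000 m³
S = 75,868,000 / 3,580,000 = 21.1922 ‰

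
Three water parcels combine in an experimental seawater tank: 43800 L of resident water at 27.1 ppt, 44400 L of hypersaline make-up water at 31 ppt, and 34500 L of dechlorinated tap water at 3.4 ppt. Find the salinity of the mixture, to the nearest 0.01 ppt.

21.85 ppt

Mass of salt is conserved:
salt = 43,800×27.1 + 44,400×31 + 34,500×3.4 = 1,186,980 + 1,376,400 + 117,300 = 2,680,680
volume = 43,800 + 44,400 + 34,500 = 122,700 L
S = 2,680,680 / 122,700 = 21.8474 ppt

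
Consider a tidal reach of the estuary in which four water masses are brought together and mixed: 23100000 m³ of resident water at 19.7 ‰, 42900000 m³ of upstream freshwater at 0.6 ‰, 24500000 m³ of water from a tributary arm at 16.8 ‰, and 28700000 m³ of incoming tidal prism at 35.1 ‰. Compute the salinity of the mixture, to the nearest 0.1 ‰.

Salt balance:
salt = 23,100,000×19.7 + 42,900,000×0.6 + 24,500,000×16.8 + 28,700,000×35.1 = 455,070,000 + 25,740,000 + 411,600,000 + 1,007,370,000 = 1,899,780,000
volume = 23,100,000 + 42,900,000 + 24,500,000 + 28,700,000 = 119,200,000 m³
S = 1,899,780,000 / 119,200,000 = 15.938 ‰

15.9 ‰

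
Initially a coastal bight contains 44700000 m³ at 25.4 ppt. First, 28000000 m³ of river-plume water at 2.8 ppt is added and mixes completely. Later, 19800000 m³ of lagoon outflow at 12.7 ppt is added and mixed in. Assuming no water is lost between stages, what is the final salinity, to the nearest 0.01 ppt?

15.84 ppt

Mass of salt is conserved:
Initial salt = 44,700,000×25.4 = 1,135,380,000
After stage 1: salt = 1,135,380,000 + 28,000,000×2.8 = 1,213,780,000; volume = 72,700,000 m³; S = 16.696 ppt
After stage 2: salt = 1,213,780,000 + 19,800,000×12.7 = 1,465,240,000; volume = 92,500,000 m³
S = 1,465,240,000 / 92,500,000 = 15.8404 ppt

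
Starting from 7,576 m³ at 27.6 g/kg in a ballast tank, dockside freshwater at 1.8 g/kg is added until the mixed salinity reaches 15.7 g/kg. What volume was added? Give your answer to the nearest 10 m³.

6490 m³

Salt balance: 7,576×27.6 + V×1.8 = (7,576+V)×15.7
209,097.6 + 1.8V = 118,943.2 + 15.7V
90,154.4 = 13.9V
V = 6,485.93 m³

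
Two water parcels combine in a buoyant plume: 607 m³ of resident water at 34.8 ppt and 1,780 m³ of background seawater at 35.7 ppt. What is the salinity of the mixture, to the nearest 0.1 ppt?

35.5 ppt

Conserving salt mass:
salt = 607×34.8 + 1,780×35.7 = 21,123.6 + 63,546 = 84,669.6
volume = 607 + 1,780 = 2,387 m³
S = 84,669.6 / 2,387 = 35.471 ppt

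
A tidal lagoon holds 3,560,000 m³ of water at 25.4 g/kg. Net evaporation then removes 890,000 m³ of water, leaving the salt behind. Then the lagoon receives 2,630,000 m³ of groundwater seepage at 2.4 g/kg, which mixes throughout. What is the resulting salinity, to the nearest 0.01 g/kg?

18.25 g/kg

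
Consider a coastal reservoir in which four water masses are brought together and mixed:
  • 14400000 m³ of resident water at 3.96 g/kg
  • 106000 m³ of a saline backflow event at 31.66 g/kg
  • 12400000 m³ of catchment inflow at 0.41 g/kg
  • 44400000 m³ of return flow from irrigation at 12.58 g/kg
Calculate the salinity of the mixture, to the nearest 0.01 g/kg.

8.75 g/kg

Weighted by volume,
salt = 14,400,000×3.96 + 106,000×31.66 + 12,400,000×0.41 + 44,400,000×12.58 = 57,024,000 + 3,355,960 + 5,084,000 + 558,552,000 = 624,015,960
volume = 14,400,000 + 106,000 + 12,400,000 + 44,400,000 = 71,306,000 m³
S = 624,015,960 / 71,306,000 = 8.7512 g/kg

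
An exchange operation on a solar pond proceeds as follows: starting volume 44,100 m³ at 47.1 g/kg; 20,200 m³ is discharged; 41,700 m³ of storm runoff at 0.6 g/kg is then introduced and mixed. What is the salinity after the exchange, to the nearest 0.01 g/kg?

17.54 g/kg

Remaining after removal: 23,900 m³ at 47.1 g/kg (salt = 1,125,690)
After addition: salt = 1,125,690 + 41,700×0.6 = 1,150,710; volume = 65,600 m³
S = 1,150,710 / 65,600 = 17.5413 g/kg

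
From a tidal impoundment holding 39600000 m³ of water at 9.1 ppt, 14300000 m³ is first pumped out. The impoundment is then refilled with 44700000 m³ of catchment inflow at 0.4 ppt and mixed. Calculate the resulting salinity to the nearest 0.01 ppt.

Remaining after removal: 25,300,000 m³ at 9.1 ppt (salt = 230,230,000)
After addition: salt = 230,230,000 + 44,700,000×0.4 = 248,110,000; volume = 70,000,000 m³
S = 248,110,000 / 70,000,000 = 3.5444 ppt

3.54 ppt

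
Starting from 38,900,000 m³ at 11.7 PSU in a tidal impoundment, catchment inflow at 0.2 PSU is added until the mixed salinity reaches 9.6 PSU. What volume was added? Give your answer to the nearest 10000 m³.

8690000 m³

Salt balance: 38,900,000×11.7 + V×0.2 = (38,900,000+V)×9.6
455,130,000 + 0.2V = 373,440,000 + 9.6V
81,690,000 = 9.4V
V = 8,690,425.53 m³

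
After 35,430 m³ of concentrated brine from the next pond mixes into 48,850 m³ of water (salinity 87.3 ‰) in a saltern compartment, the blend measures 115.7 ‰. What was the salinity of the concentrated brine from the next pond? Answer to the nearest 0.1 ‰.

154.9 ‰

Salt balance: 48,850×87.3 + 35,430×S = 84,280×115.7
4,264,605 + 35,430·S = 9,751,196
S = (9,751,196 − 4,264,605) / 35,430 = 154.8572 ‰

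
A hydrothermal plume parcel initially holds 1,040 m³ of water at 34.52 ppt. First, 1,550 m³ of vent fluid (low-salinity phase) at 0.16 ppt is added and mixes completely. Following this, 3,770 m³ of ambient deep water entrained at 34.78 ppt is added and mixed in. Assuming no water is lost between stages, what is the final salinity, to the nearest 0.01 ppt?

26.30 ppt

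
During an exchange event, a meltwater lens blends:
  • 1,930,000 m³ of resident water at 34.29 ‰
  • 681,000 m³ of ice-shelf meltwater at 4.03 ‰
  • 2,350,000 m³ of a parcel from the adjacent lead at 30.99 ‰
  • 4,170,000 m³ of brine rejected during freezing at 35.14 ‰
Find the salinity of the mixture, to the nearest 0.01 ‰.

31.57 ‰

Total salt / total volume:
salt = 1,930,000×34.29 + 681,000×4.03 + 2,350,000×30.99 + 4,170,000×35.14 = 66,179,700 + 2,744,430 + 72,826,500 + 146,533,800 = 288,284,430
volume = 1,930,000 + 681,000 + 2,350,000 + 4,170,000 = 9,131,000 m³
S = 288,284,430 / 9,131,000 = 31.5721 ‰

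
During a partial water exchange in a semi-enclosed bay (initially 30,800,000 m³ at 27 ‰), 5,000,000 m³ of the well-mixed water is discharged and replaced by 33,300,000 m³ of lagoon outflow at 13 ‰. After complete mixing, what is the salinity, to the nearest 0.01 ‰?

19.11 ‰

Remaining after removal: 25,800,000 m³ at 27 ‰ (salt = 696,600,000)
After addition: salt = 696,600,000 + 33,300,000×13 = 1,129,500,000; volume = 59,100,000 m³
S = 1,129,500,000 / 59,100,000 = 19.1117 ‰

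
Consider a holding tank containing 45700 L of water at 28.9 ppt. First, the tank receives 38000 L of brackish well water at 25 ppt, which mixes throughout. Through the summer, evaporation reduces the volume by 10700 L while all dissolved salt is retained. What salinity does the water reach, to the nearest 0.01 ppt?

After mixing: salt = 45,700×28.9 + 38,000×25 = 2,270,730; volume = 83,700 L
After evaporation: salt unchanged = 2,270,730; volume = 83,700 − 10,700 = 73,000 L
S = 2,270,730 / 73,000 = 31.1059 ppt

31.11 ppt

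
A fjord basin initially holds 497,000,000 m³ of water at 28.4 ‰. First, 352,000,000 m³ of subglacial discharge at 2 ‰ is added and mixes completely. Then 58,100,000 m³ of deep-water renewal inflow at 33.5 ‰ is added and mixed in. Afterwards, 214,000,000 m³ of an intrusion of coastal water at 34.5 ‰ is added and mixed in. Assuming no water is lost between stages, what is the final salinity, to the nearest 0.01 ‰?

21.54 ‰

By conservation of dissolved salt,
Initial salt = 497,000,000×28.4 = 14,114,800,000
After stage 1: salt = 14,114,800,000 + 352,000,000×2 = 14,818,800,000; volume = 849,000,000 m³; S = 17.454 ‰
After stage 2: salt = 14,818,800,000 + 58,100,000×33.5 = 16,765,150,000; volume = 907,100,000 m³; S = 18.482 ‰
After stage 3: salt = 16,765,150,000 + 214,000,000×34.5 = 24,148,150,000; volume = 1,121,100,000 m³
S = 24,148,150,000 / 1,121,100,000 = 21.5397 ‰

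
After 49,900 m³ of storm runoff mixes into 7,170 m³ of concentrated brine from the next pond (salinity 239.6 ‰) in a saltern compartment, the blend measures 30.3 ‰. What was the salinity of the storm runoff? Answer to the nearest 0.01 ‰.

Salt balance: 7,170×239.6 + 49,900×S = 57,070×30.3
1,717,932 + 49,900·S = 1,729,221
S = (1,729,221 − 1,717,932) / 49,900 = 0.2262 ‰

0.23 ‰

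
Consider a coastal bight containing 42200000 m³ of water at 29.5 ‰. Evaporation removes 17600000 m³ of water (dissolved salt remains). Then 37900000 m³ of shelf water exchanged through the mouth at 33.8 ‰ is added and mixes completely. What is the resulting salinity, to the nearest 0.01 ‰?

40.41 ‰

After evaporation: salt = 42,200,000×29.5 = 1,244,900,000; volume = 42,200,000 − 17,600,000 = 24,600,000 m³
After mixing: salt = 1,244,900,000 + 37,900,000×33.8 = 2,525,920,000; volume = 24,600,000 + 37,900,000 = 62,500,000 m³
S = 2,525,920,000 / 62,500,000 = 40.4147 ‰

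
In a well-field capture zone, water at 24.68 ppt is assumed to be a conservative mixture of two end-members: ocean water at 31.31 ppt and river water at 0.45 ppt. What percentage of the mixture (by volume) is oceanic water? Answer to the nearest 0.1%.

78.5%

Let g be the oceanic fraction. Salt balance per unit volume:
g×31.31 + (1−g)×0.45 = 24.68
g = (24.68 − 0.45) / (31.31 − 0.45) = 24.23/30.86 = 0.7852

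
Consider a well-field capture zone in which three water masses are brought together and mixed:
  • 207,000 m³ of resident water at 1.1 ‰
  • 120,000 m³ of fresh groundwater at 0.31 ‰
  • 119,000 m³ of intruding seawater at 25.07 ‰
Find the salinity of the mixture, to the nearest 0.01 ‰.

7.28 ‰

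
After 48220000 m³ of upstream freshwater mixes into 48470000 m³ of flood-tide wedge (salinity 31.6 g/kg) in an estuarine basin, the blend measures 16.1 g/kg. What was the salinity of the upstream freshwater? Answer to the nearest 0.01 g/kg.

0.52 g/kg

Salt balance: 48,470,000×31.6 + 48,220,000×S = 96,690,000×16.1
1,531,652,000 + 48,220,000·S = 1,556,709,000
S = (1,556,709,000 − 1,531,652,000) / 48,220,000 = 0.5196 g/kg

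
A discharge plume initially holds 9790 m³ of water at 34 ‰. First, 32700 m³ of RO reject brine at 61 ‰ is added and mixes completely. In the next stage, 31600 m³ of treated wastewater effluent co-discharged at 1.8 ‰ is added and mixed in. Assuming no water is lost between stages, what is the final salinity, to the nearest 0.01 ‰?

Salt balance:
Initial salt = 9,790×34 = 332,860
After stage 1: salt = 332,860 + 32,700×61 = 2,327,560; volume = 42,490 m³; S = 54.779 ‰
After stage 2: salt = 2,327,560 + 31,600×1.8 = 2,384,440; volume = 74,090 m³
S = 2,384,440 / 74,090 = 32.183 ‰

32.18 ‰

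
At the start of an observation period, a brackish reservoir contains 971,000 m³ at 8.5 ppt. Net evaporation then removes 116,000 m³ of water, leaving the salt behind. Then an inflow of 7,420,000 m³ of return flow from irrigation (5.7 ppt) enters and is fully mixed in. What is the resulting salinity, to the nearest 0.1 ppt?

6.1 ppt

After evaporation: salt = 971,000×8.5 = 8,253,500; volume = 971,000 − 116,000 = 855,000 m³
After mixing: salt = 8,253,500 + 7,420,000×5.7 = 50,547,500; volume = 855,000 + 7,420,000 = 8,275,000 m³
S = 50,547,500 / 8,275,000 = 6.1085 ppt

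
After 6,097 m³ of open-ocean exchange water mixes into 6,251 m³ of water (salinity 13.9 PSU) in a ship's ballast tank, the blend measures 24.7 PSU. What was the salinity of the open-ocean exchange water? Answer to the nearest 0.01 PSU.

35.77 PSU

Salt balance: 6,251×13.9 + 6,097×S = 12,348×24.7
86,888.9 + 6,097·S = 304,995.6
S = (304,995.6 − 86,888.9) / 6,097 = 35.7728 PSU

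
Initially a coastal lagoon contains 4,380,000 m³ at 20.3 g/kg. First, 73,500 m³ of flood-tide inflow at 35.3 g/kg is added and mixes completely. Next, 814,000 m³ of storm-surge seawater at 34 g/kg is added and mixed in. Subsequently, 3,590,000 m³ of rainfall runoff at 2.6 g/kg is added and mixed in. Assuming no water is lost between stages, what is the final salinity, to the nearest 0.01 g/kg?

14.51 g/kg

By conservation of dissolved salt,
Initial salt = 4,380,000×20.3 = 88,914,000
After stage 1: salt = 88,914,000 + 73,500×35.3 = 91,508,550; volume = 4,453,500 m³; S = 20.548 g/kg
After stage 2: salt = 91,508,550 + 814,000×34 = 119,184,550; volume = 5,267,500 m³; S = 22.626 g/kg
After stage 3: salt = 119,184,550 + 3,590,000×2.6 = 128,518,550; volume = 8,857,500 m³
S = 128,518,550 / 8,857,500 = 14.5096 g/kg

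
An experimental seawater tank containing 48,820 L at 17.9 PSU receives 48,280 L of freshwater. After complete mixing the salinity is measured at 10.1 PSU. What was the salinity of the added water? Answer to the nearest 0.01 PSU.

Salt balance: 48,820×17.9 + 48,280×S = 97,100×10.1
873,878 + 48,280·S = 980,710
S = (980,710 − 873,878) / 48,280 = 2.2128 PSU

2.21 PSU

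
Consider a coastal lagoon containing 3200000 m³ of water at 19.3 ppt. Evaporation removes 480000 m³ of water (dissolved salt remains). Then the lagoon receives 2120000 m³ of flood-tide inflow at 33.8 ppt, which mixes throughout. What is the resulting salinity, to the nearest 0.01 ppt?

After evaporation: salt = 3,200,000×19.3 = 61,760,000; volume = 3,200,000 − 480,000 = 2,720,000 m³
After mixing: salt = 61,760,000 + 2,120,000×33.8 = 133,416,000; volume = 2,720,000 + 2,120,000 = 4,840,000 m³
S = 133,416,000 / 4,840,000 = 27.5653 ppt

27.57 ppt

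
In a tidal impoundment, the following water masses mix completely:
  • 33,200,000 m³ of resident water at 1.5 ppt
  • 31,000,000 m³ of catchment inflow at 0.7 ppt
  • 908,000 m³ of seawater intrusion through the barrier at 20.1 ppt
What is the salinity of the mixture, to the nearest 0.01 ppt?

1.38 ppt

Total salt / total volume:
salt = 33,200,000×1.5 + 31,000,000×0.7 + 908,000×20.1 = 49,800,000 + 21,700,000 + 18,250,800 = 89,750,800
volume = 33,200,000 + 31,000,000 + 908,000 = 65,108,000 m³
S = 89,750,800 / 65,108,000 = 1.3785 ppt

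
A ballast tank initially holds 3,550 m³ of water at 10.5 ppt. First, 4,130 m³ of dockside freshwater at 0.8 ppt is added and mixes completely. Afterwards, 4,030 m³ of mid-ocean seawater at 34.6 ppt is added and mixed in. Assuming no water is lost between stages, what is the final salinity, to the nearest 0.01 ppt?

15.37 ppt

By conservation of dissolved salt,
Initial salt = 3,550×10.5 = 37,275
After stage 1: salt = 37,275 + 4,130×0.8 = 40,579; volume = 7,680 m³; S = 5.284 ppt
After stage 2: salt = 40,579 + 4,030×34.6 = 180,017; volume = 11,710 m³
S = 180,017 / 11,710 = 15.3729 ppt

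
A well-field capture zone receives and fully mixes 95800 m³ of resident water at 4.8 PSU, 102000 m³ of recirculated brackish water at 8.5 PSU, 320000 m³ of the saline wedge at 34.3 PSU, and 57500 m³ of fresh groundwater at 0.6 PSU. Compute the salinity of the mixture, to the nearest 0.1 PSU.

21.4 PSU

By conservation of dissolved salt,
salt = 95,800×4.8 + 102,000×8.5 + 320,000×34.3 + 57,500×0.6 = 459,840 + 867,000 + 10,976,000 + 34,500 = 12,337,340
volume = 95,800 + 102,000 + 320,000 + 57,500 = 575,300 m³
S = 12,337,340 / 575,300 = 21.445 PSU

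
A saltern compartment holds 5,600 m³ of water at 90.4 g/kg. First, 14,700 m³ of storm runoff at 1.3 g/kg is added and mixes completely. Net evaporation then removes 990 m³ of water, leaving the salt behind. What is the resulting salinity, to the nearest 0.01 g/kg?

27.21 g/kg

After mixing: salt = 5,600×90.4 + 14,700×1.3 = 525,350; volume = 20,300 m³
After evaporation: salt unchanged = 525,350; volume = 20,300 − 990 = 19,310 m³
S = 525,350 / 19,310 = 27.2061 g/kg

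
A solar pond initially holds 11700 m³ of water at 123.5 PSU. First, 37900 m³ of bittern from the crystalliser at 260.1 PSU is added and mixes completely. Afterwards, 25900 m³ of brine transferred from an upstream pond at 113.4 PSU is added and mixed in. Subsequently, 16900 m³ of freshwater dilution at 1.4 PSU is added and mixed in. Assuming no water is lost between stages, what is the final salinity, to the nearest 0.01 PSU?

Total salt / total volume:
Initial salt = 11,700×123.5 = 1,444,950
After stage 1: salt = 1,444,950 + 37,900×260.1 = 11,302,740; volume = 49,600 m³; S = 227.878 PSU
After stage 2: salt = 11,302,740 + 25,900×113.4 = 14,239,800; volume = 75,500 m³; S = 188.607 PSU
After stage 3: salt = 14,239,800 + 16,900×1.4 = 14,263,460; volume = 92,400 m³
S = 14,263,460 / 92,400 = 154.3665 PSU

154.37 PSU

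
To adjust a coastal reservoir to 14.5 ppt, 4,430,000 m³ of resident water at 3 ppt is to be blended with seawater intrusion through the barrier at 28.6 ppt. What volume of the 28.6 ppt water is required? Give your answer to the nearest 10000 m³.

Salt balance: 4,430,000×3 + V×28.6 = (4,430,000+V)×14.5
13,290,000 + 28.6V = 64,235,000 + 14.5V
50,945,000 = 14.1V
V = 3,613,120.57 m³

3610000 m³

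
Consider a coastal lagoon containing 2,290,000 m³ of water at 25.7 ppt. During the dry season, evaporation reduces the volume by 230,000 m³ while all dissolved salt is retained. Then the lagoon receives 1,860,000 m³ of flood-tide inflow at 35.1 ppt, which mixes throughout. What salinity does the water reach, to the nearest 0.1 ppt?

31.7 ppt

After evaporation: salt = 2,290,000×25.7 = 58,853,000; volume = 2,290,000 − 230,000 = 2,060,000 m³
After mixing: salt = 58,853,000 + 1,860,000×35.1 = 124,139,000; volume = 2,060,000 + 1,860,000 = 3,920,000 m³
S = 124,139,000 / 3,920,000 = 31.6681 ppt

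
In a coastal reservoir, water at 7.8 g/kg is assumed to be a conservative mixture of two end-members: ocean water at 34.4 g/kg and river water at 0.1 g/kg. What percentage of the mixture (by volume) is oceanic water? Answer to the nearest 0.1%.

22.4%

Let g be the oceanic fraction. Salt balance per unit volume:
g×34.4 + (1−g)×0.1 = 7.8
g = (7.8 − 0.1) / (34.4 − 0.1) = 7.7/34.3 = 0.2245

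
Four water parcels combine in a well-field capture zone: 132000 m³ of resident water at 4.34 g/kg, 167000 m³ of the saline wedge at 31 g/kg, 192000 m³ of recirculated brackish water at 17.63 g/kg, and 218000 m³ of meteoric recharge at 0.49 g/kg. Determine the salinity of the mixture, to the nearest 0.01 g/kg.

13.03 g/kg

Salt balance:
salt = 132,000×4.34 + 167,000×31 + 192,000×17.63 + 218,000×0.49 = 572,880 + 5,177,000 + 3,384,960 + 106,820 = 9,241,660
volume = 132,000 + 167,000 + 192,000 + 218,000 = 709,000 m³
S = 9,241,660 / 709,000 = 13.0348 g/kg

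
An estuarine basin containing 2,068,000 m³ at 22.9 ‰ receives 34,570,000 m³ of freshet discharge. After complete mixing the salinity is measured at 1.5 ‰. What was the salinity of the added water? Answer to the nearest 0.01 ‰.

0.22 ‰

Salt balance: 2,068,000×22.9 + 34,570,000×S = 36,638,000×1.5
47,357,200 + 34,570,000·S = 54,957,000
S = (54,957,000 − 47,357,200) / 34,570,000 = 0.2198 ‰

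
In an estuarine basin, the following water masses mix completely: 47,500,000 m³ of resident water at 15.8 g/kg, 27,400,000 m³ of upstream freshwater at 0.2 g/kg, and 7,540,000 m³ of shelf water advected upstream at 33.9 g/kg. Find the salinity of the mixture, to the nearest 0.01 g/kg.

12.27 g/kg

Mass of salt is conserved:
salt = 47,500,000×15.8 + 27,400,000×0.2 + 7,540,000×33.9 = 750,500,000 + 5,480,000 + 255,606,000 = 1,011,586,000
volume = 47,500,000 + 27,400,000 + 7,540,000 = 82,440,000 m³
S = 1,011,586,000 / 82,440,000 = 12.2706 g/kg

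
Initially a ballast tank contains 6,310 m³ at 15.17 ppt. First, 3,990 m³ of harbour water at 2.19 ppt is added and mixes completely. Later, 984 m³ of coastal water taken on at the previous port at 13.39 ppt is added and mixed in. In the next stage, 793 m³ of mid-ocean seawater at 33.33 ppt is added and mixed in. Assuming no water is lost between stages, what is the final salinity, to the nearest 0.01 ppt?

11.93 ppt

Conserving salt mass:
Initial salt = 6,310×15.17 = 95,722.7
After stage 1: salt = 95,722.7 + 3,990×2.19 = 104,460.8; volume = 10,300 m³; S = 10.142 ppt
After stage 2: salt = 104,460.8 + 984×13.39 = 117,636.56; volume = 11,284 m³; S = 10.425 ppt
After stage 3: salt = 117,636.56 + 793×33.33 = 144,067.25; volume = 12,077 m³
S = 144,067.25 / 12,077 = 11.9291 ppt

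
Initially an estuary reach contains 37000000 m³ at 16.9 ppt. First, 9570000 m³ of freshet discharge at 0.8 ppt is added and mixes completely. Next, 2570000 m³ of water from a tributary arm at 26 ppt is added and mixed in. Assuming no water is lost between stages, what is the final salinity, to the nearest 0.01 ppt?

By conservation of dissolved salt,
Initial salt = 37,000,000×16.9 = 625,300,000
After stage 1: salt = 625,300,000 + 9,570,000×0.8 = 632,956,000; volume = 46,570,000 m³; S = 13.591 ppt
After stage 2: salt = 632,956,000 + 2,570,000×26 = 699,776,000; volume = 49,140,000 m³
S = 699,776,000 / 49,140,000 = 14.2405 ppt

14.24 ppt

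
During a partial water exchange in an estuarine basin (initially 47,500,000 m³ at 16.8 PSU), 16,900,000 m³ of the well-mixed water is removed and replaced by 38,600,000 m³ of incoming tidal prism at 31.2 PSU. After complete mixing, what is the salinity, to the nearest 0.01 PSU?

Remaining after removal: 30,600,000 m³ at 16.8 PSU (salt = 514,080,000)
After addition: salt = 514,080,000 + 38,600,000×31.2 = 1,718,400,000; volume = 69,200,000 m³
S = 1,718,400,000 / 69,200,000 = 24.8324 PSU

24.83 PSU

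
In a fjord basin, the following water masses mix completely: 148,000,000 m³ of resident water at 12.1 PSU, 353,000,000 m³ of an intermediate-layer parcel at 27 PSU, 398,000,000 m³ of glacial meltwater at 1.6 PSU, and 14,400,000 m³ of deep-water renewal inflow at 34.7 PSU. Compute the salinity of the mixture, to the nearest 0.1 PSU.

Weighted by volume,
salt = 148,000,000×12.1 + 353,000,000×27 + 398,000,000×1.6 + 14,400,000×34.7 = 1,790,800,000 + 9,531,000,000 + 636,800,000 + 499,680,000 = 12,458,280,000
volume = 148,000,000 + 353,000,000 + 398,000,000 + 14,400,000 = 913,400,000 m³
S = 12,458,280,000 / 913,400,000 = 13.639 PSU

13.6 PSU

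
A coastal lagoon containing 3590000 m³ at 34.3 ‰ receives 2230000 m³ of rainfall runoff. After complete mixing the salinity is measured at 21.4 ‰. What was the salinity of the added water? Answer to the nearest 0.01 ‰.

Salt balance: 3,590,000×34.3 + 2,230,000×S = 5,820,000×21.4
123,137,000 + 2,230,000·S = 124,548,000
S = (124,548,000 − 123,137,000) / 2,230,000 = 0.6327 ‰

0.63 ‰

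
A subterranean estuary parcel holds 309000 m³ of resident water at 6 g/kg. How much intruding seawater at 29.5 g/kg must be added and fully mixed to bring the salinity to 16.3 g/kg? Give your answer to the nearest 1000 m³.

Salt balance: 309,000×6 + V×29.5 = (309,000+V)×16.3
1,854,000 + 29.5V = 5,036,700 + 16.3V
3,182,700 = 13.2V
V = 241,113.64 m³

241000 m³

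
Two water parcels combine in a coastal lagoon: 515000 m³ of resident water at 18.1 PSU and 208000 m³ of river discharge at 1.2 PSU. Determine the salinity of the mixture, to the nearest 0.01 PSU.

Mass of salt is conserved:
salt = 515,000×18.1 + 208,000×1.2 = 9,321,500 + 249,600 = 9,571,100
volume = 515,000 + 208,000 = 723,000 m³
S = 9,571,100 / 723,000 = 13.238 PSU

13.24 PSU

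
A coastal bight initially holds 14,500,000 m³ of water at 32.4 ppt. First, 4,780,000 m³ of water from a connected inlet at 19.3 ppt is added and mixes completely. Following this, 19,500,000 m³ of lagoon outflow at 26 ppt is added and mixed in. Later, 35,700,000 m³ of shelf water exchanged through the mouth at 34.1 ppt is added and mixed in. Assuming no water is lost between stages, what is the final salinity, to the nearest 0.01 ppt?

By conservation of dissolved salt,
Initial salt = 14,500,000×32.4 = 469,800,000
After stage 1: salt = 469,800,000 + 4,780,000×19.3 = 562,054,000; volume = 19,280,000 m³; S = 29.152 ppt
After stage 2: salt = 562,054,000 + 19,500,000×26 = 1,069,054,000; volume = 38,780,000 m³; S = 27.567 ppt
After stage 3: salt = 1,069,054,000 + 35,700,000×34.1 = 2,286,424,000; volume = 74,480,000 m³
S = 2,286,424,000 / 74,480,000 = 30.6985 ppt

30.70 ppt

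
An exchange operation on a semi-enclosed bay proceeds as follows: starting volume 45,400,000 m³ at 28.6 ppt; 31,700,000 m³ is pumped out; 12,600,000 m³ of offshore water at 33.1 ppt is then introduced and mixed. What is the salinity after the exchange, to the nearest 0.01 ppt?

Remaining after removal: 13,700,000 m³ at 28.6 ppt (salt = 391,820,000)
After addition: salt = 391,820,000 + 12,600,000×33.1 = 808,880,000; volume = 26,300,000 m³
S = 808,880,000 / 26,300,000 = 30.7559 ppt

30.76 ppt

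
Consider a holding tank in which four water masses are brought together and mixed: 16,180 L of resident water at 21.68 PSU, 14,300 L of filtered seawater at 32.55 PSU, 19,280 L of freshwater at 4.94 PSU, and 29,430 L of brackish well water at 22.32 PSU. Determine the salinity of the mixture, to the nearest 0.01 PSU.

19.81 PSU

Salt balance:
salt = 16,180×21.68 + 14,300×32.55 + 19,280×4.94 + 29,430×22.32 = 350,782.4 + 465,465 + 95,243.2 + 656,877.6 = 1,568,368.2
volume = 16,180 + 14,300 + 19,280 + 29,430 = 79,190 L
S = 1,568,368.2 / 79,190 = 19.8051 PSU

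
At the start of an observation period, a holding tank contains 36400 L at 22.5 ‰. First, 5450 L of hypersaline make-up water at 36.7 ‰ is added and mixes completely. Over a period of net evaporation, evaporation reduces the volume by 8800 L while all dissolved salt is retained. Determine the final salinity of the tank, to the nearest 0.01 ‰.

After mixing: salt = 36,400×22.5 + 5,450×36.7 = 1,019,015; volume = 41,850 L
After evaporation: salt unchanged = 1,019,015; volume = 41,850 − 8,800 = 33,050 L
S = 1,019,015 / 33,050 = 30.8325 ‰

30.83 ‰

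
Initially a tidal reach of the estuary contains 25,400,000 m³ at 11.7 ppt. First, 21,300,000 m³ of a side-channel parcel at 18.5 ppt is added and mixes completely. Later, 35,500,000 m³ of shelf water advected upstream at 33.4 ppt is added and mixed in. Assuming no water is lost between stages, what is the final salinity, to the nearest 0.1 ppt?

By conservation of dissolved salt,
Initial salt = 25,400,000×11.7 = 297,180,000
After stage 1: salt = 297,180,000 + 21,300,000×18.5 = 691,230,000; volume = 46,700,000 m³; S = 14.801 ppt
After stage 2: salt = 691,230,000 + 35,500,000×33.4 = 1,876,930,000; volume = 82,200,000 m³
S = 1,876,930,000 / 82,200,000 = 22.8337 ppt

22.8 ppt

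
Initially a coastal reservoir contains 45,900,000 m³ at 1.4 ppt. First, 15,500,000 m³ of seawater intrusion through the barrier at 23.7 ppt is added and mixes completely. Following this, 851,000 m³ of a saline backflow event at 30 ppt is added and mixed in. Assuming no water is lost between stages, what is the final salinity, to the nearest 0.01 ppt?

7.34 ppt

By conservation of dissolved salt,
Initial salt = 45,900,000×1.4 = 64,260,000
After stage 1: salt = 64,260,000 + 15,500,000×23.7 = 431,610,000; volume = 61,400,000 m³; S = 7.029 ppt
After stage 2: salt = 431,610,000 + 851,000×30 = 457,140,000; volume = 62,251,000 m³
S = 457,140,000 / 62,251,000 = 7.3435 ppt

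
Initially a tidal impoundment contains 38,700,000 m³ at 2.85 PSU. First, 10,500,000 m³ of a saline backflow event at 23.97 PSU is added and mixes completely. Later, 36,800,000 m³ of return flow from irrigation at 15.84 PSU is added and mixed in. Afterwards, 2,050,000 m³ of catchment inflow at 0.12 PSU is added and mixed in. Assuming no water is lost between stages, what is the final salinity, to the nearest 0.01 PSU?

10.73 PSU

By conservation of dissolved salt,
Initial salt = 38,700,000×2.85 = 110,295,000
After stage 1: salt = 110,295,000 + 10,500,000×23.97 = 361,980,000; volume = 49,200,000 m³; S = 7.357 PSU
After stage 2: salt = 361,980,000 + 36,800,000×15.84 = 944,892,000; volume = 86,000,000 m³; S = 10.987 PSU
After stage 3: salt = 944,892,000 + 2,050,000×0.12 = 945,138,000; volume = 88,050,000 m³
S = 945,138,000 / 88,050,000 = 10.7341 PSU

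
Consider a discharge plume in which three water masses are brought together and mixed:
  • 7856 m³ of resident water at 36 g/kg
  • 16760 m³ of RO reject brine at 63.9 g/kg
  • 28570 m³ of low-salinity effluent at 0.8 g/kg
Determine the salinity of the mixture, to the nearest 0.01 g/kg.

25.88 g/kg

Conserving salt mass:
salt = 7,856×36 + 16,760×63.9 + 28,570×0.8 = 282,816 + 1,070,964 + 22,856 = 1,376,636
volume = 7,856 + 16,760 + 28,570 = 53,186 m³
S = 1,376,636 / 53,186 = 25.8834 g/kg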